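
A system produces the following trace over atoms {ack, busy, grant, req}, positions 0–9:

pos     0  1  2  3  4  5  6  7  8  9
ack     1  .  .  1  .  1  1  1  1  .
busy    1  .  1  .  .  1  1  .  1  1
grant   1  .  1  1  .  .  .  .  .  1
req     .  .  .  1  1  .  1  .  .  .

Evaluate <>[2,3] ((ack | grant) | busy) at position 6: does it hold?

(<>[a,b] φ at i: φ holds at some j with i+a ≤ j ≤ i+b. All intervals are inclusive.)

Holds

Check ((ack | grant) | busy) at each j in [8,9]:
  j=8: true
  j=9: true
Found at j=8 → formula holds.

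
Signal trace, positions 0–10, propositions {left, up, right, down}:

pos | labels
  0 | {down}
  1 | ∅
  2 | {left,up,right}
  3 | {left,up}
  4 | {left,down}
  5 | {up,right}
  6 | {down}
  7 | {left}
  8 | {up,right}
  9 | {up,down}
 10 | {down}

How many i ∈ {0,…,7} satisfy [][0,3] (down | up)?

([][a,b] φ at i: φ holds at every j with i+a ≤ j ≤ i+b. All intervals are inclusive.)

Evaluate at each i in [0,7]:
  i=0: ✗ (fails at j=1)
  i=1: ✗ (fails at j=1)
  i=2: ✓ (all of [2,5])
  i=3: ✓ (all of [3,6])
  i=4: ✗ (fails at j=7)
  i=5: ✗ (fails at j=7)
  i=6: ✗ (fails at j=7)
  i=7: ✗ (fails at j=7)
Positions where it holds: {2, 3} → 2.

2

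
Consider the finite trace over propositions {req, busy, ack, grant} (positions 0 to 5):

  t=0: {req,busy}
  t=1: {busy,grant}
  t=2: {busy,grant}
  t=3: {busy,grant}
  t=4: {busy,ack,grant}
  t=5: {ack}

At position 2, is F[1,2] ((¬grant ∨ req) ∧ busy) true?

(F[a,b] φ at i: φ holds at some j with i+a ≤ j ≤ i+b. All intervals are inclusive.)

Check ((¬grant ∨ req) ∧ busy) at each j in [3,4]:
  j=3: false
  j=4: false
No position in the window satisfies it → formula fails.

Does not hold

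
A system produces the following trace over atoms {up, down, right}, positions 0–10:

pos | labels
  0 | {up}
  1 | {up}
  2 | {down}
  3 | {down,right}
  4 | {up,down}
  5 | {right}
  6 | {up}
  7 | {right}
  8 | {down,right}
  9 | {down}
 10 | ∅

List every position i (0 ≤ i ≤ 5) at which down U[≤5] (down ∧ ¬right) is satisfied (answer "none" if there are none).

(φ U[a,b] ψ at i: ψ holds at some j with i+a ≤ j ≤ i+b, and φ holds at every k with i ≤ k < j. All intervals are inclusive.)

Evaluate at each i in [0,5]:
  i=0: ✗ (lhs fails at k=0 before rhs at j=2)
  i=1: ✗ (lhs fails at k=1 before rhs at j=2)
  i=2: ✓ (rhs at j=2)
  i=3: ✓ (rhs at j=4; lhs holds on [3,3])
  i=4: ✓ (rhs at j=4)
  i=5: ✗ (lhs fails at k=5 before rhs at j=9)

2, 3, 4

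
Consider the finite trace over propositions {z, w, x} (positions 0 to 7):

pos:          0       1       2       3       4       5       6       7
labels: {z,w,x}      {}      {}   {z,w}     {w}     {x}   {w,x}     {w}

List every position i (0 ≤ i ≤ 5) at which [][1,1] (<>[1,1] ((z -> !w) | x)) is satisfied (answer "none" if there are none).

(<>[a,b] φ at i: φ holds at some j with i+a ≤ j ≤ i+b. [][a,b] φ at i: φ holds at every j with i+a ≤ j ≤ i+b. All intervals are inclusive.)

Evaluate at each i in [0,5]:
  i=0: ✓ (all of [1,1])
  i=1: ✗ (fails at j=2)
  i=2: ✓ (all of [3,3])
  i=3: ✓ (all of [4,4])
  i=4: ✓ (all of [5,5])
  i=5: ✓ (all of [6,6])

0, 2, 3, 4, 5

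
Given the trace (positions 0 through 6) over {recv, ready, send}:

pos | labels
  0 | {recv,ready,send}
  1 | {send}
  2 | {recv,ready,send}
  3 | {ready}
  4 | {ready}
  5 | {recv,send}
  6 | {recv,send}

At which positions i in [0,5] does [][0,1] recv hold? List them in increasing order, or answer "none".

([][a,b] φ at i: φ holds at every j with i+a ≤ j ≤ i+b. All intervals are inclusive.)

5

Evaluate at each i in [0,5]:
  i=0: ✗ (fails at j=1)
  i=1: ✗ (fails at j=1)
  i=2: ✗ (fails at j=3)
  i=3: ✗ (fails at j=3)
  i=4: ✗ (fails at j=4)
  i=5: ✓ (all of [5,6])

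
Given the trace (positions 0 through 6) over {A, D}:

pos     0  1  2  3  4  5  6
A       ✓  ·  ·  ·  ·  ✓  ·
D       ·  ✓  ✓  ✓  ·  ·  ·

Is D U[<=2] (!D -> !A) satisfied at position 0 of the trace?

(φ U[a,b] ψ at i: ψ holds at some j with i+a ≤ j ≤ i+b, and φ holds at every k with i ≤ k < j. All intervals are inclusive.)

Need some j in [0,2] with (!D -> !A), and D at every k in [0,j-1].
  j=0: (!D -> !A) false.
  j=1: (!D -> !A) holds, but D fails at k=0 → not this j.
  j=2: (!D -> !A) holds, but D fails at k=0 → not this j.
No j in the window works → until fails.

No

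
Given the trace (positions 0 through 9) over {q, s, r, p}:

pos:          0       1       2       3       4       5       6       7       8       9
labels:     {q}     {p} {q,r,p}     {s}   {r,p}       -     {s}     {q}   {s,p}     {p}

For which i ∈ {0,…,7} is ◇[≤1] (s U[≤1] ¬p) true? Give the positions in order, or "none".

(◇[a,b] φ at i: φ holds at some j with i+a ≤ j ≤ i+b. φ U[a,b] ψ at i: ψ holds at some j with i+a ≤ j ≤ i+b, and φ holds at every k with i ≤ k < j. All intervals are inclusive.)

Evaluate at each i in [0,7]:
  i=0: ✓ (witness j=0)
  i=1: ✗ (none in [1,2])
  i=2: ✓ (witness j=3)
  i=3: ✓ (witness j=3)
  i=4: ✓ (witness j=5)
  i=5: ✓ (witness j=5)
  i=6: ✓ (witness j=6)
  i=7: ✓ (witness j=7)

0, 2, 3, 4, 5, 6, 7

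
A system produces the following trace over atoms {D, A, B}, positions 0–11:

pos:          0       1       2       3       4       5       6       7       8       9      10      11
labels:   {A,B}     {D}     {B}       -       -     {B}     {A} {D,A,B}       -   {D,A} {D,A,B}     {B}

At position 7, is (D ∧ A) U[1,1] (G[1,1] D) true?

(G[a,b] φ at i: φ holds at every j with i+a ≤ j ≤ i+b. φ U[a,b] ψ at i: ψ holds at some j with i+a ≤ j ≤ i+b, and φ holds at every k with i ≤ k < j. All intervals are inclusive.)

Need some j in [8,8] with G[1,1] D, and (D ∧ A) at every k in [7,j-1].
  j=8: G[1,1] D holds; (D ∧ A) holds at every k in [7,7] → satisfied.

Holds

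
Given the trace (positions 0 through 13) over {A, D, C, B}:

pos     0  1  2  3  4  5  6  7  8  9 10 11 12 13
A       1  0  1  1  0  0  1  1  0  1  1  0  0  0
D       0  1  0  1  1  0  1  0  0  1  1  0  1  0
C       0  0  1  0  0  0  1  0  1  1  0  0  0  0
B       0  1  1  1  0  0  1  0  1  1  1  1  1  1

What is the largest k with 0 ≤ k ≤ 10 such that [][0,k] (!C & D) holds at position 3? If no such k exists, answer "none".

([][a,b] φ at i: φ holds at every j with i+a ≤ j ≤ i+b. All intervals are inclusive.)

(!C & D) must hold from j=3 onward; find where it first fails.
  j=3: holds
  j=4: holds
  j=5: fails
Holds on [3,4], so largest k = 1.

1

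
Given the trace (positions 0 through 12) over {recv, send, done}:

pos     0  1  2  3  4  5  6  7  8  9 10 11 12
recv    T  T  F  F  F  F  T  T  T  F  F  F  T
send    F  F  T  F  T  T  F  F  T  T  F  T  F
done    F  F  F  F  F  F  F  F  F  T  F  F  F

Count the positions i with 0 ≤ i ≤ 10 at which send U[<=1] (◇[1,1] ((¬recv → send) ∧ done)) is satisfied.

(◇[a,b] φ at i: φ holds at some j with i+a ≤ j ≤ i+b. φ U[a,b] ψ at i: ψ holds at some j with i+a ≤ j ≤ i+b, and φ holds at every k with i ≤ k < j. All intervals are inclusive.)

1

Evaluate at each i in [0,10]:
  i=0: ✗ (no rhs in [0,1])
  i=1: ✗ (no rhs in [1,2])
  i=2: ✗ (no rhs in [2,3])
  i=3: ✗ (no rhs in [3,4])
  i=4: ✗ (no rhs in [4,5])
  i=5: ✗ (no rhs in [5,6])
  i=6: ✗ (no rhs in [6,7])
  i=7: ✗ (lhs fails at k=7 before rhs at j=8)
  i=8: ✓ (rhs at j=8)
  i=9: ✗ (no rhs in [9,10])
  i=10: ✗ (no rhs in [10,11])
Positions where it holds: {8} → 1.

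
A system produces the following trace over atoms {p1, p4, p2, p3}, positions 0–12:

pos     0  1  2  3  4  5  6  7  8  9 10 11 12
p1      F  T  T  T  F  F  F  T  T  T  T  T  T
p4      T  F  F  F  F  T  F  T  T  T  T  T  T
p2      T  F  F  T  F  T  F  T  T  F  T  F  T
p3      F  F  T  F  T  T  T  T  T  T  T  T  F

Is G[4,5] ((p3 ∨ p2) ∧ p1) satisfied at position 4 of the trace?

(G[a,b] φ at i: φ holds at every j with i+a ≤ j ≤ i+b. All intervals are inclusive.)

Check ((p3 ∨ p2) ∧ p1) at every j in [8,9]:
  j=8: true
  j=9: true
All positions satisfy it → formula holds.

Holds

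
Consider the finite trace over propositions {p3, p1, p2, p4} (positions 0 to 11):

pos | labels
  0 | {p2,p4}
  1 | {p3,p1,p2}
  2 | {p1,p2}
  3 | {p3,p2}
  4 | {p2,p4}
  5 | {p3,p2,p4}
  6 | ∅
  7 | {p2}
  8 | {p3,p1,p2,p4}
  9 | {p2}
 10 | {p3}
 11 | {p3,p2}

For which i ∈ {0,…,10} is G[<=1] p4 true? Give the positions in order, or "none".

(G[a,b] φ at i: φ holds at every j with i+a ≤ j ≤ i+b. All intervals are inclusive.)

4

Evaluate at each i in [0,10]:
  i=0: ✗ (fails at j=1)
  i=1: ✗ (fails at j=1)
  i=2: ✗ (fails at j=2)
  i=3: ✗ (fails at j=3)
  i=4: ✓ (all of [4,5])
  i=5: ✗ (fails at j=6)
  i=6: ✗ (fails at j=6)
  i=7: ✗ (fails at j=7)
  i=8: ✗ (fails at j=9)
  i=9: ✗ (fails at j=9)
  i=10: ✗ (fails at j=10)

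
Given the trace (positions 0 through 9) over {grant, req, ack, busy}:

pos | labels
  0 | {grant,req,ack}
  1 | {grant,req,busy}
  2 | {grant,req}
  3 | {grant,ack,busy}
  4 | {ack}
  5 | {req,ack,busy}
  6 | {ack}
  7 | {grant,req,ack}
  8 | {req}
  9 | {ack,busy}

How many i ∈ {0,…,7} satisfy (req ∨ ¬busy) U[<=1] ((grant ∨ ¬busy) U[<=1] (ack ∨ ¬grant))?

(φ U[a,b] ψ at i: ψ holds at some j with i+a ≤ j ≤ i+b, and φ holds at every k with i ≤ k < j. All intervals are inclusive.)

8

Evaluate at each i in [0,7]:
  i=0: ✓ (rhs at j=0)
  i=1: ✓ (rhs at j=2; lhs holds on [1,1])
  i=2: ✓ (rhs at j=2)
  i=3: ✓ (rhs at j=3)
  i=4: ✓ (rhs at j=4)
  i=5: ✓ (rhs at j=5)
  i=6: ✓ (rhs at j=6)
  i=7: ✓ (rhs at j=7)
Positions where it holds: {0, 1, 2, 3, 4, 5, 6, 7} → 8.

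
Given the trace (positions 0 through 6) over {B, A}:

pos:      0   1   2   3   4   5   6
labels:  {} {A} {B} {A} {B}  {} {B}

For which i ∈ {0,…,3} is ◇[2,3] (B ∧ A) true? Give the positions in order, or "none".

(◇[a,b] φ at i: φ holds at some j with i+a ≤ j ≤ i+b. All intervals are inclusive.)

Evaluate at each i in [0,3]:
  i=0: ✗ (none in [2,3])
  i=1: ✗ (none in [3,4])
  i=2: ✗ (none in [4,5])
  i=3: ✗ (none in [5,6])

none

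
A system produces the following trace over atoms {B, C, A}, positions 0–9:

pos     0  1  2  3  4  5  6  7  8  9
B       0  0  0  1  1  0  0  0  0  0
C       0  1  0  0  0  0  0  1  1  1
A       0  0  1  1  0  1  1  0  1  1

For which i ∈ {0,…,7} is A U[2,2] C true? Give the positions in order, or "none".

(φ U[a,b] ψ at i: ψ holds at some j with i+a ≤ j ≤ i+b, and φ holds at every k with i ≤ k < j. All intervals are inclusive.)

Evaluate at each i in [0,7]:
  i=0: ✗ (no rhs in [2,2])
  i=1: ✗ (no rhs in [3,3])
  i=2: ✗ (no rhs in [4,4])
  i=3: ✗ (no rhs in [5,5])
  i=4: ✗ (no rhs in [6,6])
  i=5: ✓ (rhs at j=7; lhs holds on [5,6])
  i=6: ✗ (lhs fails at k=7 before rhs at j=8)
  i=7: ✗ (lhs fails at k=7 before rhs at j=9)

5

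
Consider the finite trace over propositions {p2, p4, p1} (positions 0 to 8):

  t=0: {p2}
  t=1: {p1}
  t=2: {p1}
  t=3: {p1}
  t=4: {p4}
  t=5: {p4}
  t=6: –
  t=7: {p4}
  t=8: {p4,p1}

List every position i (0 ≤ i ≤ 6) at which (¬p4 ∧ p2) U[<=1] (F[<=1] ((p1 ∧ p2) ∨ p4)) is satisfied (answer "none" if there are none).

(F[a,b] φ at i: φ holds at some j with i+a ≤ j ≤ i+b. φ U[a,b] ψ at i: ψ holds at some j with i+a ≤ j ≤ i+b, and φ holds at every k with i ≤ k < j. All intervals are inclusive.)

Evaluate at each i in [0,6]:
  i=0: ✗ (no rhs in [0,1])
  i=1: ✗ (no rhs in [1,2])
  i=2: ✗ (lhs fails at k=2 before rhs at j=3)
  i=3: ✓ (rhs at j=3)
  i=4: ✓ (rhs at j=4)
  i=5: ✓ (rhs at j=5)
  i=6: ✓ (rhs at j=6)

3, 4, 5, 6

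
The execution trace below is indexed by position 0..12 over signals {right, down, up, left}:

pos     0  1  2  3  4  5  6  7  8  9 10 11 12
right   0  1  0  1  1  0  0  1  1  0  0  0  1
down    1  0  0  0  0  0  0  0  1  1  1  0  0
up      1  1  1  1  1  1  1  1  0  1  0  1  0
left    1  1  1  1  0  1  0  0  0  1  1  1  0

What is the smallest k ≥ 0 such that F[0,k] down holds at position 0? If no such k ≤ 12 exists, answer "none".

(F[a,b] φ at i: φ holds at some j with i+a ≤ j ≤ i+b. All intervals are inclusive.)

Scan j = 0,1,… for down:
  j=0: holds
First hit at j=0, so smallest k = 0-0 = 0.

0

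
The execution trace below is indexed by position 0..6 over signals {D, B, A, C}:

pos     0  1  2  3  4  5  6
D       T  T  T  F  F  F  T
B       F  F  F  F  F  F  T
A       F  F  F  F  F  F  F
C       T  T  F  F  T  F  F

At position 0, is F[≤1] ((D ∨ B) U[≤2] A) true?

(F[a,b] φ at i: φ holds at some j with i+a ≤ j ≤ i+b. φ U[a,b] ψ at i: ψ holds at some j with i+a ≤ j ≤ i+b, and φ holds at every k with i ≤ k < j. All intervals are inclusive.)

Check ((D ∨ B) U[≤2] A) at each j in [0,1]:
  j=0: fails
  j=1: fails
No position in the window satisfies it → formula fails.

Does not hold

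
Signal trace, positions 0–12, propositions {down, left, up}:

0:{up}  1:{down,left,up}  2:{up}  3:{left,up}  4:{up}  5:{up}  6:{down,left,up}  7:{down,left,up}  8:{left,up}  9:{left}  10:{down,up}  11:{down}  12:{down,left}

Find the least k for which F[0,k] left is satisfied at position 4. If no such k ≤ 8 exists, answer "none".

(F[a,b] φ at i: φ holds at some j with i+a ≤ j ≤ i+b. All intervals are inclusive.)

Scan j = 4,5,… for left:
  j=4: fails
  j=5: fails
  j=6: holds
First hit at j=6, so smallest k = 6-4 = 2.

2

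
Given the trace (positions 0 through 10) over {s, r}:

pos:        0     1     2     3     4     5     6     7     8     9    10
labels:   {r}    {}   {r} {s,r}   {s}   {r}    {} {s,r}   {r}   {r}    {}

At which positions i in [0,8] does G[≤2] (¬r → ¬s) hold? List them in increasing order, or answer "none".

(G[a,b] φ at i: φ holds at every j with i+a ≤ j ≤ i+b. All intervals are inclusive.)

0, 1, 5, 6, 7, 8

Evaluate at each i in [0,8]:
  i=0: ✓ (all of [0,2])
  i=1: ✓ (all of [1,3])
  i=2: ✗ (fails at j=4)
  i=3: ✗ (fails at j=4)
  i=4: ✗ (fails at j=4)
  i=5: ✓ (all of [5,7])
  i=6: ✓ (all of [6,8])
  i=7: ✓ (all of [7,9])
  i=8: ✓ (all of [8,10])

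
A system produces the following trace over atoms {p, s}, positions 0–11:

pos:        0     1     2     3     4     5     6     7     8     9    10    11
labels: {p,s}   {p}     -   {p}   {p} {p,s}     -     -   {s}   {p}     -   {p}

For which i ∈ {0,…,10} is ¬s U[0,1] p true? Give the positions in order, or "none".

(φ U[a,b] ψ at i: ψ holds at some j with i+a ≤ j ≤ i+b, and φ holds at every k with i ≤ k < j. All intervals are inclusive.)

Evaluate at each i in [0,10]:
  i=0: ✓ (rhs at j=0)
  i=1: ✓ (rhs at j=1)
  i=2: ✓ (rhs at j=3; lhs holds on [2,2])
  i=3: ✓ (rhs at j=3)
  i=4: ✓ (rhs at j=4)
  i=5: ✓ (rhs at j=5)
  i=6: ✗ (no rhs in [6,7])
  i=7: ✗ (no rhs in [7,8])
  i=8: ✗ (lhs fails at k=8 before rhs at j=9)
  i=9: ✓ (rhs at j=9)
  i=10: ✓ (rhs at j=11; lhs holds on [10,10])

0, 1, 2, 3, 4, 5, 9, 10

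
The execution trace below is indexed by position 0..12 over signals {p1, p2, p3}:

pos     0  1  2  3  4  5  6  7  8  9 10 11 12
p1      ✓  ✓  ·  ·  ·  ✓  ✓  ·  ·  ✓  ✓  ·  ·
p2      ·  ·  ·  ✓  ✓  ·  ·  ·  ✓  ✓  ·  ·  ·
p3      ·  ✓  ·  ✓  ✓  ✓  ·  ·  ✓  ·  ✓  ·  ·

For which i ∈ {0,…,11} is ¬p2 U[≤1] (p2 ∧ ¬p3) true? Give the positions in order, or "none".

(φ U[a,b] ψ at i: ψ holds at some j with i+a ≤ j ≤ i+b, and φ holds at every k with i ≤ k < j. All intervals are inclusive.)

9

Evaluate at each i in [0,11]:
  i=0: ✗ (no rhs in [0,1])
  i=1: ✗ (no rhs in [1,2])
  i=2: ✗ (no rhs in [2,3])
  i=3: ✗ (no rhs in [3,4])
  i=4: ✗ (no rhs in [4,5])
  i=5: ✗ (no rhs in [5,6])
  i=6: ✗ (no rhs in [6,7])
  i=7: ✗ (no rhs in [7,8])
  i=8: ✗ (lhs fails at k=8 before rhs at j=9)
  i=9: ✓ (rhs at j=9)
  i=10: ✗ (no rhs in [10,11])
  i=11: ✗ (no rhs in [11,12])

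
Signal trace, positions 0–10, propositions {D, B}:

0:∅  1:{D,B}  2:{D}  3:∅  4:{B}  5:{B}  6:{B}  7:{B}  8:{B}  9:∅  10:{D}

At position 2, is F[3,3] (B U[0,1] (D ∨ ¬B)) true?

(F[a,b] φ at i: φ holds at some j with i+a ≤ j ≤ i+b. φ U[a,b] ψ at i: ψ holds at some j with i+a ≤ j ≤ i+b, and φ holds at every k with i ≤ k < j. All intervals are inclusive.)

Does not hold

Check (B U[0,1] (D ∨ ¬B)) at each j in [5,5]:
  j=5: fails
No position in the window satisfies it → formula fails.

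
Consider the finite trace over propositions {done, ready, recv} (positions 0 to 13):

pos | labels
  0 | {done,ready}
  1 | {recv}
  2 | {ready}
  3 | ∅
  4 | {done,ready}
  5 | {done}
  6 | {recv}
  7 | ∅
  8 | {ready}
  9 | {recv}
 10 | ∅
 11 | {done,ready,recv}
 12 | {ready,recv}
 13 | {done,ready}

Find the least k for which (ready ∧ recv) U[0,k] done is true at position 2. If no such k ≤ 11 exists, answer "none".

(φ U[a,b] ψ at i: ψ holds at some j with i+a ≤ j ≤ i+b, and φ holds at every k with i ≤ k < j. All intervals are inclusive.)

Need earliest j ≥ 2 with done, and (ready ∧ recv) at every k in [2,j-1].
  j=2: rhs fails.
  j=3: rhs fails.
  j=4: rhs holds but lhs fails at k=2.
  j=5: rhs holds but lhs fails at k=2.
  j=6: rhs fails.
  j=7: rhs fails.
  j=8: rhs fails.
  j=9: rhs fails.
  j=10: rhs fails.
  j=11: rhs holds but lhs fails at k=2.
  j=12: rhs fails.
  j=13: rhs holds but lhs fails at k=2.
No witness within the range → none.

none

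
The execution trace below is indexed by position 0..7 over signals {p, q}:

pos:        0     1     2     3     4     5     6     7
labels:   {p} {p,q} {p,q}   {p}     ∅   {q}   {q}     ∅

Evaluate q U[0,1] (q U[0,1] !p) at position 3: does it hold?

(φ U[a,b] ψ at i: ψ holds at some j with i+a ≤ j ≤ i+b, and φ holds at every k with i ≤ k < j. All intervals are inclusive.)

False

Need some j in [3,4] with (q U[0,1] !p), and q at every k in [3,j-1].
  j=3: (q U[0,1] !p) — fails.
  j=4: (q U[0,1] !p) holds, but q fails at k=3 → not this j.
No j in the window works → until fails.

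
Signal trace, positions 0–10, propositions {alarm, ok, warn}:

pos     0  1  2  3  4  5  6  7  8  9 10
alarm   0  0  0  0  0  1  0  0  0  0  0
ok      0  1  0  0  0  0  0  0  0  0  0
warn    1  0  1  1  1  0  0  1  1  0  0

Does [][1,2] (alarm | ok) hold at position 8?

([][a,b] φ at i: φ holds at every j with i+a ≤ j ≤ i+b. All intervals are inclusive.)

Does not hold

Check (alarm | ok) at every j in [9,10]:
  j=9: false
  j=10: false
Fails at j=9 → formula fails.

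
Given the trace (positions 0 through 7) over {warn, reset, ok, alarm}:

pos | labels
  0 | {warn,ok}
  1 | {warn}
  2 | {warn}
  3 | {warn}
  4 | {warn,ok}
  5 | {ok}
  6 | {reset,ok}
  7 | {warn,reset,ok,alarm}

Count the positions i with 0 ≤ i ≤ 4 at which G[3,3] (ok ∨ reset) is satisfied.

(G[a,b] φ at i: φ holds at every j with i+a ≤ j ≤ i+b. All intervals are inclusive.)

Evaluate at each i in [0,4]:
  i=0: ✗ (fails at j=3)
  i=1: ✓ (all of [4,4])
  i=2: ✓ (all of [5,5])
  i=3: ✓ (all of [6,6])
  i=4: ✓ (all of [7,7])
Positions where it holds: {1, 2, 3, 4} → 4.

4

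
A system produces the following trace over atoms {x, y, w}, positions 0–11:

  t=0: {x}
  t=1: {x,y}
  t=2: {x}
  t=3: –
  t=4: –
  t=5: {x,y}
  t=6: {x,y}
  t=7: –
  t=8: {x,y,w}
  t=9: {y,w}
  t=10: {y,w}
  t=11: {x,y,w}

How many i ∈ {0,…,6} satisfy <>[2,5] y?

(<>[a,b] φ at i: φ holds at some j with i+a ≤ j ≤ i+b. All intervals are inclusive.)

Evaluate at each i in [0,6]:
  i=0: ✓ (witness j=5)
  i=1: ✓ (witness j=5)
  i=2: ✓ (witness j=5)
  i=3: ✓ (witness j=5)
  i=4: ✓ (witness j=6)
  i=5: ✓ (witness j=8)
  i=6: ✓ (witness j=8)
Positions where it holds: {0, 1, 2, 3, 4, 5, 6} → 7.

7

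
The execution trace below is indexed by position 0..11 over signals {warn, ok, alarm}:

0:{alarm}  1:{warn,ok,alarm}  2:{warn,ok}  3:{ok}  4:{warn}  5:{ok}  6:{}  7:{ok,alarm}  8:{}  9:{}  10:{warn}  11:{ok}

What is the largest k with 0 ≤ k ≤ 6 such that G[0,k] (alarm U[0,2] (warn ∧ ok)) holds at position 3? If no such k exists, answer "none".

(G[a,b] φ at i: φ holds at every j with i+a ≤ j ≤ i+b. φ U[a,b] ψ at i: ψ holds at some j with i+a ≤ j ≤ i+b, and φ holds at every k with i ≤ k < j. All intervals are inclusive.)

none

(alarm U[0,2] (warn ∧ ok)) must hold from j=3 onward; find where it first fails.
  j=3: fails → no k works.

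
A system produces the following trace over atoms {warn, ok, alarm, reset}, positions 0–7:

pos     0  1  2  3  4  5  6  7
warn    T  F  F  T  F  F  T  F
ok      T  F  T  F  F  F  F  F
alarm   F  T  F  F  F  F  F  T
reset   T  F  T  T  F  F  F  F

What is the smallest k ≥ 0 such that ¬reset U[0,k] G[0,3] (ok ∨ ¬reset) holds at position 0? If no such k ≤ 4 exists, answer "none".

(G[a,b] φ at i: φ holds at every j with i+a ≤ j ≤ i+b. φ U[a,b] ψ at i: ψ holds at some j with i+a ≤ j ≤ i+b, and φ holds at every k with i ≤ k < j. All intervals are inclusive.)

none

Need earliest j ≥ 0 with G[0,3] (ok ∨ ¬reset), and ¬reset at every k in [0,j-1].
  j=0: rhs fails.
  j=1: rhs fails.
  j=2: rhs fails.
  j=3: rhs fails.
  j=4: rhs holds but lhs fails at k=0.
No witness within the range → none.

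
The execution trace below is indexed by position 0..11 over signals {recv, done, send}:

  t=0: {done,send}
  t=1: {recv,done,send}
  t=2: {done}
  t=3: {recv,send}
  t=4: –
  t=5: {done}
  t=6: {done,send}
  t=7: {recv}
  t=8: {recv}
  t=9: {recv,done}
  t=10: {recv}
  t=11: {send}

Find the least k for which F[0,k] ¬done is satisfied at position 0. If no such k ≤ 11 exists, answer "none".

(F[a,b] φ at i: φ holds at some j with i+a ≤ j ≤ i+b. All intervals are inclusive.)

3

Scan j = 0,1,… for ¬done:
  j=0: fails
  j=1: fails
  j=2: fails
  j=3: holds
First hit at j=3, so smallest k = 3-0 = 3.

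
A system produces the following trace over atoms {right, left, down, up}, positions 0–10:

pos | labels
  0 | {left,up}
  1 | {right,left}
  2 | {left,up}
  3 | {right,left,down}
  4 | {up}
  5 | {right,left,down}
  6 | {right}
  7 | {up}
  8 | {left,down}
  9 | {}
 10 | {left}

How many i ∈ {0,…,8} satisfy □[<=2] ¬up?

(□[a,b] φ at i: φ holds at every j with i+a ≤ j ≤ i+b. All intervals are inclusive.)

1

Evaluate at each i in [0,8]:
  i=0: ✗ (fails at j=0)
  i=1: ✗ (fails at j=2)
  i=2: ✗ (fails at j=2)
  i=3: ✗ (fails at j=4)
  i=4: ✗ (fails at j=4)
  i=5: ✗ (fails at j=7)
  i=6: ✗ (fails at j=7)
  i=7: ✗ (fails at j=7)
  i=8: ✓ (all of [8,10])
Positions where it holds: {8} → 1.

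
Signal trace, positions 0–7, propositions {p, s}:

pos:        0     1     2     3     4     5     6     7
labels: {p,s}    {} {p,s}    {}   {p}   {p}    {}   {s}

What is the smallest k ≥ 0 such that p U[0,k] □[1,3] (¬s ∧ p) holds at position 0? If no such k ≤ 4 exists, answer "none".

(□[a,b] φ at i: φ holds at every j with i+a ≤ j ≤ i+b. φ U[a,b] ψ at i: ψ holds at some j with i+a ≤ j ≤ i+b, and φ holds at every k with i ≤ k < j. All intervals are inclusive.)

none

Need earliest j ≥ 0 with □[1,3] (¬s ∧ p), and p at every k in [0,j-1].
  j=0: rhs fails.
  j=1: rhs fails.
  j=2: rhs fails.
  j=3: rhs fails.
  j=4: rhs fails.
No witness within the range → none.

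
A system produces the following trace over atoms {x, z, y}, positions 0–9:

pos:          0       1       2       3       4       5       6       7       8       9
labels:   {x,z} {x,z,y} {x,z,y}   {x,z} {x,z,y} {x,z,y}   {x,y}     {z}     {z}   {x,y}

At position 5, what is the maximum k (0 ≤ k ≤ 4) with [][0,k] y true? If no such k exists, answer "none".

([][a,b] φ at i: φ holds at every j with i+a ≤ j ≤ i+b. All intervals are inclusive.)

1

y must hold from j=5 onward; find where it first fails.
  j=5: holds
  j=6: holds
  j=7: fails
Holds on [5,6], so largest k = 1.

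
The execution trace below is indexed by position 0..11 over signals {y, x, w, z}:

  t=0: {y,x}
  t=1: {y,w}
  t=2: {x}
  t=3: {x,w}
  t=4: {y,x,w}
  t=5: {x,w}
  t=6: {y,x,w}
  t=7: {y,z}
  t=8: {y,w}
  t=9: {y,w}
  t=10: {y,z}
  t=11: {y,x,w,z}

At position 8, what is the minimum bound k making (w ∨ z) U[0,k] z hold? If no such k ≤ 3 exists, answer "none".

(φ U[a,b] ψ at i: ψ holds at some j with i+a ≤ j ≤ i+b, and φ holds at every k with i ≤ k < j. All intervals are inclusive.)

2

Need earliest j ≥ 8 with z, and (w ∨ z) at every k in [8,j-1].
  j=8: rhs fails.
  j=9: rhs fails.
  j=10: rhs holds; lhs holds on [8,9]. k = 2.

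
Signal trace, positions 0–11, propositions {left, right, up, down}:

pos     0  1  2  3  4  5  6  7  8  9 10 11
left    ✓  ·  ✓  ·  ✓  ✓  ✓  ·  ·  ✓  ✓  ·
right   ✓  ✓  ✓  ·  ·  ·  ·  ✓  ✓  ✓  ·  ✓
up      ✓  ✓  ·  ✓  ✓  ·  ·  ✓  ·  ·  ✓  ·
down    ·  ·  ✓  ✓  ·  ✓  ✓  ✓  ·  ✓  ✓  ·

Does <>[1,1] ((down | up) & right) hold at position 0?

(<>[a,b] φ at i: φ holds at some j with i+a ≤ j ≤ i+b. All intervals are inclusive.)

Check ((down | up) & right) at each j in [1,1]:
  j=1: true
Found at j=1 → formula holds.

Holds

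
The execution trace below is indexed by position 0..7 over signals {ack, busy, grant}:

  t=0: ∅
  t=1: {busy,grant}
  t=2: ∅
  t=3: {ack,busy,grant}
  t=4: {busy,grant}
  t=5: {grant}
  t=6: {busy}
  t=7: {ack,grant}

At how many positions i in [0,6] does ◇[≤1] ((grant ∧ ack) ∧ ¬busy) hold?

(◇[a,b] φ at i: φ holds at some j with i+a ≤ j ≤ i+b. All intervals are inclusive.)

Evaluate at each i in [0,6]:
  i=0: ✗ (none in [0,1])
  i=1: ✗ (none in [1,2])
  i=2: ✗ (none in [2,3])
  i=3: ✗ (none in [3,4])
  i=4: ✗ (none in [4,5])
  i=5: ✗ (none in [5,6])
  i=6: ✓ (witness j=7)
Positions where it holds: {6} → 1.

1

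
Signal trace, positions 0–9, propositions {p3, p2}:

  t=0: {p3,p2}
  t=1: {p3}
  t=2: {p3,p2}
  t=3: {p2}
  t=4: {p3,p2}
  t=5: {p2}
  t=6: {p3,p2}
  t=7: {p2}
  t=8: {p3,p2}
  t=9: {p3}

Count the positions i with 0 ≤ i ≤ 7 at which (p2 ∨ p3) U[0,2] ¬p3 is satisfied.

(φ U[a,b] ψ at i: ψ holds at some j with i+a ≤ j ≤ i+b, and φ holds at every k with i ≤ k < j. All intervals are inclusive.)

7

Evaluate at each i in [0,7]:
  i=0: ✗ (no rhs in [0,2])
  i=1: ✓ (rhs at j=3; lhs holds on [1,2])
  i=2: ✓ (rhs at j=3; lhs holds on [2,2])
  i=3: ✓ (rhs at j=3)
  i=4: ✓ (rhs at j=5; lhs holds on [4,4])
  i=5: ✓ (rhs at j=5)
  i=6: ✓ (rhs at j=7; lhs holds on [6,6])
  i=7: ✓ (rhs at j=7)
Positions where it holds: {1, 2, 3, 4, 5, 6, 7} → 7.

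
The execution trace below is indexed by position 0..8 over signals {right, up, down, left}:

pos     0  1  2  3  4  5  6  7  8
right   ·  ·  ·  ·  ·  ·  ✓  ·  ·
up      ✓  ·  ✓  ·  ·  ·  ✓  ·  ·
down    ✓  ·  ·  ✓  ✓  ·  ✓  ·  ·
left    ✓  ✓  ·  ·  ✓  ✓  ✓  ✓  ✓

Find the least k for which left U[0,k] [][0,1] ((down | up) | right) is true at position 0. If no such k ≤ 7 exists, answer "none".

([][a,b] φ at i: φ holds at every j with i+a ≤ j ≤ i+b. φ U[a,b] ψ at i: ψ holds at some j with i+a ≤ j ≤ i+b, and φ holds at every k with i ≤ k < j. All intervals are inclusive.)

2

Need earliest j ≥ 0 with [][0,1] ((down | up) | right), and left at every k in [0,j-1].
  j=0: rhs fails.
  j=1: rhs fails.
  j=2: rhs holds; lhs holds on [0,1]. k = 2.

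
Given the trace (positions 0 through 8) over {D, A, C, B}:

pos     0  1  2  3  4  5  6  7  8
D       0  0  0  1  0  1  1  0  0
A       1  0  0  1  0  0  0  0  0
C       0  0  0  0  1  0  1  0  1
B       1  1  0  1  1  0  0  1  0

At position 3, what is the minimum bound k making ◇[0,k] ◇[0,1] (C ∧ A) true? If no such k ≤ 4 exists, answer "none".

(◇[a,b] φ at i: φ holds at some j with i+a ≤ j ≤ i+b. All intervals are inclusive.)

none

Scan j = 3,4,… for ◇[0,1] (C ∧ A):
  j=3: fails
  j=4: fails
  j=5: fails
  j=6: fails
  j=7: fails
No j in [3,7] satisfies it → none.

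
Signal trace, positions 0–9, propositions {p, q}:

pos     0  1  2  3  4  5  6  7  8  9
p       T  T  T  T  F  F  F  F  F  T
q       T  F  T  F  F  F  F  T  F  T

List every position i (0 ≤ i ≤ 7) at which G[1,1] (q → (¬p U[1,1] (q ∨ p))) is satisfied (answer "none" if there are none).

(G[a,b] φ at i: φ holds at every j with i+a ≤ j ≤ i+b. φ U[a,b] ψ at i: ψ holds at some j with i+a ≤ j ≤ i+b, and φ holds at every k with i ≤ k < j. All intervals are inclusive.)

0, 2, 3, 4, 5, 7

Evaluate at each i in [0,7]:
  i=0: ✓ (all of [1,1])
  i=1: ✗ (fails at j=2)
  i=2: ✓ (all of [3,3])
  i=3: ✓ (all of [4,4])
  i=4: ✓ (all of [5,5])
  i=5: ✓ (all of [6,6])
  i=6: ✗ (fails at j=7)
  i=7: ✓ (all of [8,8])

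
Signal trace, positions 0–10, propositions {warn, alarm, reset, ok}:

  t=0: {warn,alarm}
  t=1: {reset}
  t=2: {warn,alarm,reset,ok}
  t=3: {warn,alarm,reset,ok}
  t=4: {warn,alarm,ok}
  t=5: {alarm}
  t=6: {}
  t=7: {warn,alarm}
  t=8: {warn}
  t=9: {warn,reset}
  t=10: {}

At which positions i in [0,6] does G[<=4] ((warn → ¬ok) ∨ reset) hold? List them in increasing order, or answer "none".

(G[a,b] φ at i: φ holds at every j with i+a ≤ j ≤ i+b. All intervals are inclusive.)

Evaluate at each i in [0,6]:
  i=0: ✗ (fails at j=4)
  i=1: ✗ (fails at j=4)
  i=2: ✗ (fails at j=4)
  i=3: ✗ (fails at j=4)
  i=4: ✗ (fails at j=4)
  i=5: ✓ (all of [5,9])
  i=6: ✓ (all of [6,10])

5, 6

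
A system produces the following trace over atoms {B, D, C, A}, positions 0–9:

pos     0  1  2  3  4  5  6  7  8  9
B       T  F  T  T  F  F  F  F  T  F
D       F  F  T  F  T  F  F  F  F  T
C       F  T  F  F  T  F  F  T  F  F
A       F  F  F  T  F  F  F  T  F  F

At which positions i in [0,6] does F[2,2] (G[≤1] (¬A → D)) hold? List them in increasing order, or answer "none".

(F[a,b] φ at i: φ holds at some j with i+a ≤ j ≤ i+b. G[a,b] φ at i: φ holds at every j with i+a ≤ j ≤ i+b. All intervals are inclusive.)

Evaluate at each i in [0,6]:
  i=0: ✓ (witness j=2)
  i=1: ✓ (witness j=3)
  i=2: ✗ (none in [4,4])
  i=3: ✗ (none in [5,5])
  i=4: ✗ (none in [6,6])
  i=5: ✗ (none in [7,7])
  i=6: ✗ (none in [8,8])

0, 1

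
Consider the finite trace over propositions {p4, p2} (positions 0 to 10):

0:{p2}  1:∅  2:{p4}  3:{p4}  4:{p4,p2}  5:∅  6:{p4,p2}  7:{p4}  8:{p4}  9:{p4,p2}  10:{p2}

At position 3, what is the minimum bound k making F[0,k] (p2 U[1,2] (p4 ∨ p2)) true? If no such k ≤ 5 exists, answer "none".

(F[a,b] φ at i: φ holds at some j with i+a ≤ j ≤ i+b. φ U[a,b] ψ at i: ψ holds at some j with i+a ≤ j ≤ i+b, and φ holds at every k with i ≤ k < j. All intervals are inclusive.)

Scan j = 3,4,… for (p2 U[1,2] (p4 ∨ p2)):
  j=3: fails
  j=4: fails
  j=5: fails
  j=6: holds
First hit at j=6, so smallest k = 6-3 = 3.

3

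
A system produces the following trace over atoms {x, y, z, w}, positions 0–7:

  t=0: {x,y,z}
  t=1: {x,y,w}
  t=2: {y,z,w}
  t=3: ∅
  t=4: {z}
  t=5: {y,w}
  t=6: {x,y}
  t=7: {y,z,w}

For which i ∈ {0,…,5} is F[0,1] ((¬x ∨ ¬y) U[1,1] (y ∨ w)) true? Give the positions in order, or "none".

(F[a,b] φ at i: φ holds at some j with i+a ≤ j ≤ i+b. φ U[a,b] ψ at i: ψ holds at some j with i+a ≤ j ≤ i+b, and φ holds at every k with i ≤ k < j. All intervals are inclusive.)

Evaluate at each i in [0,5]:
  i=0: ✗ (none in [0,1])
  i=1: ✗ (none in [1,2])
  i=2: ✗ (none in [2,3])
  i=3: ✓ (witness j=4)
  i=4: ✓ (witness j=4)
  i=5: ✓ (witness j=5)

3, 4, 5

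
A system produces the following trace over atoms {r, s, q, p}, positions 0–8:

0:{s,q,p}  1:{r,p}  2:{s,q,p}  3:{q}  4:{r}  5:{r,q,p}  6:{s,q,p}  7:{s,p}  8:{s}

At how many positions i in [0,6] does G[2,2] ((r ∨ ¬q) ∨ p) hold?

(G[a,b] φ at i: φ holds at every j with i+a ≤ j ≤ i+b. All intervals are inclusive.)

6

Evaluate at each i in [0,6]:
  i=0: ✓ (all of [2,2])
  i=1: ✗ (fails at j=3)
  i=2: ✓ (all of [4,4])
  i=3: ✓ (all of [5,5])
  i=4: ✓ (all of [6,6])
  i=5: ✓ (all of [7,7])
  i=6: ✓ (all of [8,8])
Positions where it holds: {0, 2, 3, 4, 5, 6} → 6.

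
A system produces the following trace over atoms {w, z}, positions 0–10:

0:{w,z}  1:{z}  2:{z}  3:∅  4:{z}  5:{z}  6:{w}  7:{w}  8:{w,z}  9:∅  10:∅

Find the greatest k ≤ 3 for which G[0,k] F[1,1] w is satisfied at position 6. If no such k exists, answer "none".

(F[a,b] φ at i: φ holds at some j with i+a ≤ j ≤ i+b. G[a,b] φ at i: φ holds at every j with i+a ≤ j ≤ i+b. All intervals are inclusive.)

F[1,1] w must hold from j=6 onward; find where it first fails.
  j=6: holds
  j=7: holds
  j=8: fails
Holds on [6,7], so largest k = 1.

1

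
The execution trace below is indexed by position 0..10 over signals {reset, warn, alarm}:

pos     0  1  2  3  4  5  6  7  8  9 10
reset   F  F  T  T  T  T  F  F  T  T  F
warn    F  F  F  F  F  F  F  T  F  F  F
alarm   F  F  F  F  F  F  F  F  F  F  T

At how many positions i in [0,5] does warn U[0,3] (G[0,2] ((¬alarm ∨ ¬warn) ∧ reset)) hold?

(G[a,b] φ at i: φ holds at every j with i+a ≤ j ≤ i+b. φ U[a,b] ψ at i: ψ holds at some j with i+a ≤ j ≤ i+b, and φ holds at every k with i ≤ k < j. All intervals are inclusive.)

Evaluate at each i in [0,5]:
  i=0: ✗ (lhs fails at k=0 before rhs at j=2)
  i=1: ✗ (lhs fails at k=1 before rhs at j=2)
  i=2: ✓ (rhs at j=2)
  i=3: ✓ (rhs at j=3)
  i=4: ✗ (no rhs in [4,7])
  i=5: ✗ (no rhs in [5,8])
Positions where it holds: {2, 3} → 2.

2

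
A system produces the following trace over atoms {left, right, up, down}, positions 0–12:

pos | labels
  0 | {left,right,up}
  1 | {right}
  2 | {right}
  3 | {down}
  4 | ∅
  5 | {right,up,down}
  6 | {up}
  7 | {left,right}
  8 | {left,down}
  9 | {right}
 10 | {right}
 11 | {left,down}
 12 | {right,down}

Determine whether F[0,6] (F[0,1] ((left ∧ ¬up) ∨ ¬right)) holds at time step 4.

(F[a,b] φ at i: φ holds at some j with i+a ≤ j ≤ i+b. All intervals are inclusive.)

Check F[0,1] ((left ∧ ¬up) ∨ ¬right) at each j in [4,10]:
  j=4: holds (witness at 4)
  j=5: holds (witness at 6)
  j=6: holds (witness at 6)
  j=7: holds (witness at 7)
  j=8: holds (witness at 8)
  j=9: fails (none in [9,10])
  j=10: holds (witness at 11)
Found at j=4 → formula holds.

Yes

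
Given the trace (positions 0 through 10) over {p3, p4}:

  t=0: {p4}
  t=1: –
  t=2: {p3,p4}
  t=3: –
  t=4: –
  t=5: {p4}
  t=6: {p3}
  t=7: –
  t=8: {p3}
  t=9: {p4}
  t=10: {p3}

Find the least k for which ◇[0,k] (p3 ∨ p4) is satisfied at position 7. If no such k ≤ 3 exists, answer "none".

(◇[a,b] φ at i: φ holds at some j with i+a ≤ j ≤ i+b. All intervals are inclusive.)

1

Scan j = 7,8,… for (p3 ∨ p4):
  j=7: fails
  j=8: holds
First hit at j=8, so smallest k = 8-7 = 1.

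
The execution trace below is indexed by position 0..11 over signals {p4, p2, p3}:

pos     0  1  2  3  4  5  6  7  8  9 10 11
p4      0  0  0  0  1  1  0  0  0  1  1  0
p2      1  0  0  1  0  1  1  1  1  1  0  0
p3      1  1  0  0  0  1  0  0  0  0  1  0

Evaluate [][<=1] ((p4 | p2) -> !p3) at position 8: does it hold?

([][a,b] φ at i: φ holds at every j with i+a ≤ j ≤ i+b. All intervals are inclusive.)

Yes

Check ((p4 | p2) -> !p3) at every j in [8,9]:
  j=8: antecedent true; consequent true → ✓
  j=9: antecedent true; consequent true → ✓
All positions satisfy it → formula holds.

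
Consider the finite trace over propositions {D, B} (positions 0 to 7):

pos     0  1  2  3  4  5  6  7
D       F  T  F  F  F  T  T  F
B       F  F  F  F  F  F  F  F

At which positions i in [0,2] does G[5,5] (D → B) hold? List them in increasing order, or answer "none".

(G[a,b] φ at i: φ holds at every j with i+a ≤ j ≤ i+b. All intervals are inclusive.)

2

Evaluate at each i in [0,2]:
  i=0: ✗ (fails at j=5)
  i=1: ✗ (fails at j=6)
  i=2: ✓ (all of [7,7])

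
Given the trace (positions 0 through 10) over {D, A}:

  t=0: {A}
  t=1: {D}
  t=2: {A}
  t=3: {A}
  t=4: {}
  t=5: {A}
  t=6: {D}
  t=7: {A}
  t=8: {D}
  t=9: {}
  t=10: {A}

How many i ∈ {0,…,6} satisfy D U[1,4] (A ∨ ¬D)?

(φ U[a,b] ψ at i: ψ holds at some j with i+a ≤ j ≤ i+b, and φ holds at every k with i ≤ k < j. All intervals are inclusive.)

Evaluate at each i in [0,6]:
  i=0: ✗ (lhs fails at k=0 before rhs at j=2)
  i=1: ✓ (rhs at j=2; lhs holds on [1,1])
  i=2: ✗ (lhs fails at k=2 before rhs at j=3)
  i=3: ✗ (lhs fails at k=3 before rhs at j=4)
  i=4: ✗ (lhs fails at k=4 before rhs at j=5)
  i=5: ✗ (lhs fails at k=5 before rhs at j=7)
  i=6: ✓ (rhs at j=7; lhs holds on [6,6])
Positions where it holds: {1, 6} → 2.

2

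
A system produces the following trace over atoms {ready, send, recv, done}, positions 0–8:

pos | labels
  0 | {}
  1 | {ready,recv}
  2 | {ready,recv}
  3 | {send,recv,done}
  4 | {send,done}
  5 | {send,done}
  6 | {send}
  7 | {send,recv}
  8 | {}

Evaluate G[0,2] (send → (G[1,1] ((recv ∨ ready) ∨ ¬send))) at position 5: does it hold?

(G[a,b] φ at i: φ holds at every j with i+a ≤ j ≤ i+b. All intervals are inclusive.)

No

Check (send → (G[1,1] ((recv ∨ ready) ∨ ¬send))) at every j in [5,7]:
  j=5: antecedent true; consequent fails at 6 → ✗
  j=6: antecedent true; consequent holds on [7,7] → ✓
  j=7: antecedent true; consequent holds on [8,8] → ✓
Fails at j=5 → formula fails.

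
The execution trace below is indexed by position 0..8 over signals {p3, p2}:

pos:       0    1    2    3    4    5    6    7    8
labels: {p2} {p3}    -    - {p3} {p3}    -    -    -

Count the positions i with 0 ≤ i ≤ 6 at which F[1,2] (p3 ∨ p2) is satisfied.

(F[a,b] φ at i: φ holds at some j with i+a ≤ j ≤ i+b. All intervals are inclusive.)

4

Evaluate at each i in [0,6]:
  i=0: ✓ (witness j=1)
  i=1: ✗ (none in [2,3])
  i=2: ✓ (witness j=4)
  i=3: ✓ (witness j=4)
  i=4: ✓ (witness j=5)
  i=5: ✗ (none in [6,7])
  i=6: ✗ (none in [7,8])
Positions where it holds: {0, 2, 3, 4} → 4.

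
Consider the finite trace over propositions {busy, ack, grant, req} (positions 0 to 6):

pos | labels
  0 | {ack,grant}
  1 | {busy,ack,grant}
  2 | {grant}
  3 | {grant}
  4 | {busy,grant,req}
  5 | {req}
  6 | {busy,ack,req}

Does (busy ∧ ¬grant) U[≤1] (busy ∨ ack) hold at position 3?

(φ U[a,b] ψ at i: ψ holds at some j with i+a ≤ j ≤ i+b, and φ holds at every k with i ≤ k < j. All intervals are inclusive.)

Need some j in [3,4] with (busy ∨ ack), and (busy ∧ ¬grant) at every k in [3,j-1].
  j=3: (busy ∨ ack) false.
  j=4: (busy ∨ ack) holds, but (busy ∧ ¬grant) fails at k=3 → not this j.
No j in the window works → until fails.

False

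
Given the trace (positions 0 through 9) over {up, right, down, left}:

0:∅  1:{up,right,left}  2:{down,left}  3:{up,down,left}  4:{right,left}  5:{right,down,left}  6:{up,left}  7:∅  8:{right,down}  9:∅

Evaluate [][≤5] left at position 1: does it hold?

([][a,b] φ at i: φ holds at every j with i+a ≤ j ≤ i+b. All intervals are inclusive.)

Check left at every j in [1,6]:
  j=1: true
  j=2: true
  j=3: true
  j=4: true
  j=5: true
  j=6: true
All positions satisfy it → formula holds.

Holds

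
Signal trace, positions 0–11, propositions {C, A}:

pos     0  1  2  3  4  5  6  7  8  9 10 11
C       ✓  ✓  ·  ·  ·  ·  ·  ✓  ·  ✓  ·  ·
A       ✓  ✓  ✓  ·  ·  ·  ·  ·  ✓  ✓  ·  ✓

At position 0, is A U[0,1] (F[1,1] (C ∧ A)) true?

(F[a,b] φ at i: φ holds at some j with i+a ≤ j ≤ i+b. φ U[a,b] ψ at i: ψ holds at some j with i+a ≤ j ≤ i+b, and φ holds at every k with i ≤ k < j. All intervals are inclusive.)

Holds

Need some j in [0,1] with F[1,1] (C ∧ A), and A at every k in [0,j-1].
  j=0: F[1,1] (C ∧ A) holds; no prefix to check → satisfied.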